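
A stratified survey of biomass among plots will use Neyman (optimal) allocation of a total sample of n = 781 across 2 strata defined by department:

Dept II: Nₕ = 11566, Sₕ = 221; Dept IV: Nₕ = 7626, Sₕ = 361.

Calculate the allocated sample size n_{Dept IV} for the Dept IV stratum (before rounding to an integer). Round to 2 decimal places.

Neyman allocation: nₕ = n·NₕSₕ / Σⱼ NⱼSⱼ.
Σ NⱼSⱼ = 11566·221 + 7626·361 = 5.309072 × 10^6.
n_{Dept IV} = 781·7626·361 / (5.309072 × 10^6) = 404.98.

404.98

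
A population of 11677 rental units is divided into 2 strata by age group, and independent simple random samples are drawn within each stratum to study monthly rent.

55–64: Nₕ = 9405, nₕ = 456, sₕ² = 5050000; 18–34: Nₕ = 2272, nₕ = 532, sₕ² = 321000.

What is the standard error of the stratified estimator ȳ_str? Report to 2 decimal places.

82.79

Var(ȳ_str) = Σₕ Wₕ²(1 − fₕ)sₕ²/nₕ with Wₕ = Nₕ/N, N = 11677.
55–64: Wₕ = 0.80542948; term = 0.80542948²·(1 − 0.04848485)·5050000/456 = 6835.9249.
18–34: Wₕ = 0.19457052; term = 0.19457052²·(1 − 0.23415493)·321000/532 = 17.493972.
Sum = 6853.4189.
SE = √(6853.4189) = 82.79.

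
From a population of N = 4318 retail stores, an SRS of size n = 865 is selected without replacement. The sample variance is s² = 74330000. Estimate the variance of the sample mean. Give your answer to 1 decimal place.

Under SRS without replacement, Var(ȳ) = (1 − f)·s²/n with f = n/N = 865/4318 = 0.20032422.
Var(ȳ) = (1 − 0.20032422)·74330000/865 = 0.79967578·85930.636 = 68716.648.

68716.6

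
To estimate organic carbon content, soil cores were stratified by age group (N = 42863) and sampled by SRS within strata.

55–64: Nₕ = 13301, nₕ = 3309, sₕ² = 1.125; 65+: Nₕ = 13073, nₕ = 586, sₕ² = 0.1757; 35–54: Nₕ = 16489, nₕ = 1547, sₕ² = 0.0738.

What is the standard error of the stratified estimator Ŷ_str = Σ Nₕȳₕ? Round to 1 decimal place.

Var(Ŷ_str) = Σₕ Nₕ²(1 − fₕ)sₕ²/nₕ.
55–64: 13301²·(1 − 3309/13301)·1.125/3309 = 45184.811.
65+: 13073²·(1 − 586/13073)·0.1757/586 = 48944.908.
35–54: 16489²·(1 − 1547/16489)·0.0738/1547 = 11753.551.
Sum = 105883.27.
SE = √(105883.27) = 325.4.

325.4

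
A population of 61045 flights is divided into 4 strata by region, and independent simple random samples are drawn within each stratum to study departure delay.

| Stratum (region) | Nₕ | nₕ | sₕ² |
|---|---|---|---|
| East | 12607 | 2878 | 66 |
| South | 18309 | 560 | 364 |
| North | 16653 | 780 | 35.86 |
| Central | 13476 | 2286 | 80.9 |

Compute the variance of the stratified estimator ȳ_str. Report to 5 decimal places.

Var(ȳ_str) = Σₕ Wₕ²(1 − fₕ)sₕ²/nₕ with Wₕ = Nₕ/N, N = 61045.
East: Wₕ = 0.20651978; term = 0.20651978²·(1 − 0.22828587)·66/2878 = 7.5480176 × 10^-4.
South: Wₕ = 0.29992628; term = 0.29992628²·(1 − 0.03058605)·364/560 = 0.05668285.
North: Wₕ = 0.27279876; term = 0.27279876²·(1 − 0.04683841)·35.86/780 = 0.0032611215.
Central: Wₕ = 0.22075518; term = 0.22075518²·(1 − 0.16963491)·80.9/2286 = 0.0014320665.
Sum = 0.06213084.

0.06213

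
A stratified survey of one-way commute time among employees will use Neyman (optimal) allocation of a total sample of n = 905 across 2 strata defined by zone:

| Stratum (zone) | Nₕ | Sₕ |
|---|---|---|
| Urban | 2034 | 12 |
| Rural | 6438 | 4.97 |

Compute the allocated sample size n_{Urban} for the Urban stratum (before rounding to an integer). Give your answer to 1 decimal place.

Neyman allocation: nₕ = n·NₕSₕ / Σⱼ NⱼSⱼ.
Σ NⱼSⱼ = 2034·12 + 6438·4.97 = 56404.86.
n_{Urban} = 905·2034·12 / 56404.86 = 391.6.

391.6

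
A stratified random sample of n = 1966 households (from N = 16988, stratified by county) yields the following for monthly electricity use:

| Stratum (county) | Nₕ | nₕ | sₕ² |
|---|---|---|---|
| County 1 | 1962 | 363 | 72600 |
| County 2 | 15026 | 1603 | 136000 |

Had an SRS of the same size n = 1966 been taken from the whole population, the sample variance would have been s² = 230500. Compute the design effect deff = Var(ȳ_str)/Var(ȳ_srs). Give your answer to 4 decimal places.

0.5929

Var(ȳ_str) = Σ Wₕ²(1−fₕ)sₕ²/nₕ with Wₕ = Nₕ/16988:
  County 1: (1962/16988)²·(1−363/1962)·72600/363 = 2.1741673
  County 2: (15026/16988)²·(1−1603/15026)·136000/1603 = 59.294424
  → Var(ȳ_str) = 61.468591.
Var(ȳ_srs) = (1 − 1966/16988)·230500/1966 = 103.67473.
deff = 61.468591 / 103.67473 = 0.5929.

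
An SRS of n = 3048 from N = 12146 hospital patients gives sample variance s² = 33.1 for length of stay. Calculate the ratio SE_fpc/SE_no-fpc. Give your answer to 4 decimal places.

f = n/N = 3048/12146 = 0.25094681.
SE_no-fpc = √(s²/n) = 0.10420931; SE_fpc = √((1−f)s²/n) = 0.090190925.
Ratio = √(1−f) = 0.86547859.

0.8655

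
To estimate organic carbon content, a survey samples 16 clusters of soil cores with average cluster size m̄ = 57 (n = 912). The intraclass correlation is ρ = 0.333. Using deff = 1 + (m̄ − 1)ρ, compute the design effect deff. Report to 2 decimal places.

deff = 1 + (57 − 1)·0.333 = 1 + 18.648 = 19.648.

19.65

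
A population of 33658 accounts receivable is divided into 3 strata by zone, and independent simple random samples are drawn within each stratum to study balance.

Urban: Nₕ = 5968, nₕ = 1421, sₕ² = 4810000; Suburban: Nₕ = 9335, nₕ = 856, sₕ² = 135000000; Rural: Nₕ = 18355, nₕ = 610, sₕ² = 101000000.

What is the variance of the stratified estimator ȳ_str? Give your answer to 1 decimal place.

58704.3

Var(ȳ_str) = Σₕ Wₕ²(1 − fₕ)sₕ²/nₕ with Wₕ = Nₕ/N, N = 33658.
Urban: Wₕ = 0.17731297; term = 0.17731297²·(1 − 0.23810322)·4810000/1421 = 81.082691.
Suburban: Wₕ = 0.27734862; term = 0.27734862²·(1 − 0.09169791)·135000000/856 = 11019.004.
Rural: Wₕ = 0.54533840; term = 0.54533840²·(1 − 0.03323345)·101000000/610 = 47604.205.
Sum = 58704.292.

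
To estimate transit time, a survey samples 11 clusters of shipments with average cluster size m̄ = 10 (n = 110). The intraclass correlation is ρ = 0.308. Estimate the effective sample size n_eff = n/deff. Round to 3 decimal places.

deff = 1 + (10 − 1)·0.308 = 1 + 2.772 = 3.772.
n_eff = 110 / 3.772 = 29.162.

29.162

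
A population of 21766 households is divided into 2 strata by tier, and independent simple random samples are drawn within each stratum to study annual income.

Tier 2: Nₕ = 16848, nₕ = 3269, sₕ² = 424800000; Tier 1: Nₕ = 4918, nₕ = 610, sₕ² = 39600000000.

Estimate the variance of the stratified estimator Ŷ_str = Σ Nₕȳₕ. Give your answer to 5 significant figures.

Var(Ŷ_str) = Σₕ Nₕ²(1 − fₕ)sₕ²/nₕ.
Tier 2: 16848²·(1 − 3269/16848)·424800000/3269 = 2.9729372 × 10^13.
Tier 1: 4918²·(1 − 610/4918)·39600000000/610 = 1.3754017 × 10^15.
Sum = 1.4051311 × 10^15.

1.4051 × 10^15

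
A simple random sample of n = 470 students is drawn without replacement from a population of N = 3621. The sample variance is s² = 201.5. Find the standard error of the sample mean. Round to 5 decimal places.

Under SRS without replacement, Var(ȳ) = (1 − f)·s²/n with f = n/N = 470/3621 = 0.12979840.
Var(ȳ) = (1 − 0.12979840)·201.5/470 = 0.87020160·0.4287234 = 0.37307579.
SE(ȳ) = √(0.37307579) = 0.61080.

0.61080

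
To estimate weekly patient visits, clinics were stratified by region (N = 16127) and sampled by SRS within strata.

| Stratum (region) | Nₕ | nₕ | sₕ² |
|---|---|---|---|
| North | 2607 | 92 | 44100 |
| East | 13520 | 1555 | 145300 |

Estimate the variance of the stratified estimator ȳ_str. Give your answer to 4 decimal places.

70.2032

Var(ȳ_str) = Σₕ Wₕ²(1 − fₕ)sₕ²/nₕ with Wₕ = Nₕ/N, N = 16127.
North: Wₕ = 0.16165437; term = 0.16165437²·(1 − 0.03528960)·44100/92 = 12.084331.
East: Wₕ = 0.83834563; term = 0.83834563²·(1 − 0.11501479)·145300/1555 = 58.118908.
Sum = 70.203239.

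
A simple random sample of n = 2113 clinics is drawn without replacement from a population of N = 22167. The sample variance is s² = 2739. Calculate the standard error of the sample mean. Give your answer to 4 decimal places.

Under SRS without replacement, Var(ȳ) = (1 − f)·s²/n with f = n/N = 2113/22167 = 0.09532187.
Var(ȳ) = (1 − 0.09532187)·2739/2113 = 0.90467813·1.2962612 = 1.1726992.
SE(ȳ) = √(1.1726992) = 1.0829.

1.0829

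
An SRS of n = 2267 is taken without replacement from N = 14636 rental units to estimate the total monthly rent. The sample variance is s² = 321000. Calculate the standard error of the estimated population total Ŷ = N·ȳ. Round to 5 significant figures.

160110

Var(Ŷ) = N²·Var(ȳ) = N²·(1 − n/N)·s²/n.
f = 2267/14636 = 0.15489205; Var(ȳ) = 0.84510795·321000/2267 = 119.6646.
Var(Ŷ) = 14636² · 119.6646 = 2.5633653 × 10^10.
SE(Ŷ) = √(2.5633653 × 10^10) = 160110.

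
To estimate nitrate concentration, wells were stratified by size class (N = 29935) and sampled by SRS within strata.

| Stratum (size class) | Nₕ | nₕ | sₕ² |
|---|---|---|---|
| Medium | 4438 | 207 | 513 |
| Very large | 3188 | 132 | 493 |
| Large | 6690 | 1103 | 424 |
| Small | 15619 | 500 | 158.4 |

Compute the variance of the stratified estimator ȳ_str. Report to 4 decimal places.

0.1921

Var(ȳ_str) = Σₕ Wₕ²(1 − fₕ)sₕ²/nₕ with Wₕ = Nₕ/N, N = 29935.
Medium: Wₕ = 0.14825455; term = 0.14825455²·(1 − 0.04664263)·513/207 = 0.051930059.
Very large: Wₕ = 0.10649741; term = 0.10649741²·(1 − 0.04140527)·493/132 = 0.040605618.
Large: Wₕ = 0.22348422; term = 0.22348422²·(1 − 0.16487294)·424/1103 = 0.016033805.
Small: Wₕ = 0.52176382; term = 0.52176382²·(1 − 0.03201229)·158.4/500 = 0.083483941.
Sum = 0.19205342.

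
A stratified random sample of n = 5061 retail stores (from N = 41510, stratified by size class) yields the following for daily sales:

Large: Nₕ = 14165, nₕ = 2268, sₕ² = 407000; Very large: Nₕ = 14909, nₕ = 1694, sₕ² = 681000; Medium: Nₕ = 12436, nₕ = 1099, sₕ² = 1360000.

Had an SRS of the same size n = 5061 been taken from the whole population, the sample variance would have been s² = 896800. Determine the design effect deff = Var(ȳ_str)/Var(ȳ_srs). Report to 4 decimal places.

Var(ȳ_str) = Σ Wₕ²(1−fₕ)sₕ²/nₕ with Wₕ = Nₕ/41510:
  Large: (14165/41510)²·(1−2268/14165)·407000/2268 = 17.550922
  Very large: (14909/41510)²·(1−1694/14909)·681000/1694 = 45.966763
  Medium: (12436/41510)²·(1−1099/12436)·1360000/1099 = 101.25456
  → Var(ȳ_str) = 164.77225.
Var(ȳ_srs) = (1 − 5061/41510)·896800/5061 = 155.59375.
deff = 164.77225 / 155.59375 = 1.0590.

1.0590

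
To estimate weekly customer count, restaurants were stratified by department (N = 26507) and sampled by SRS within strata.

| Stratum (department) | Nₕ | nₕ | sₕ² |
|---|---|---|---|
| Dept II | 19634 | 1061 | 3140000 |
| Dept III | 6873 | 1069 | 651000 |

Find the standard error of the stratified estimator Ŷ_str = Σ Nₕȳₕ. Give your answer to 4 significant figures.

Var(Ŷ_str) = Σₕ Nₕ²(1 − fₕ)sₕ²/nₕ.
Dept II: 19634²·(1 − 1061/19634)·3140000/1061 = 1.0792079 × 10^12.
Dept III: 6873²·(1 − 1069/6873)·651000/1069 = 2.429277 × 10^10.
Sum = 1.1035007 × 10^12.
SE = √(1.1035007 × 10^12) = 1.050 × 10^6.

1.050 × 10^6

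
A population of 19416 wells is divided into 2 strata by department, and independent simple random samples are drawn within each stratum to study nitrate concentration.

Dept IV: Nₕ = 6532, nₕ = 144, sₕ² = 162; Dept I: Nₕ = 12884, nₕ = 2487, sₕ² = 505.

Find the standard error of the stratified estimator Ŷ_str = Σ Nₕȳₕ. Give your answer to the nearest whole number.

Var(Ŷ_str) = Σₕ Nₕ²(1 − fₕ)sₕ²/nₕ.
Dept IV: 6532²·(1 − 144/6532)·162/144 = 4.6942218 × 10^7.
Dept I: 12884²·(1 − 2487/12884)·505/2487 = 2.7200341 × 10^7.
Sum = 7.4142559 × 10^7.
SE = √(7.4142559 × 10^7) = 8611.

8611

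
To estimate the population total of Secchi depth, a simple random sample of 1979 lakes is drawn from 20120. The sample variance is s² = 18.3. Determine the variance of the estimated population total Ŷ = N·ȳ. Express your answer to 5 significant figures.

Var(Ŷ) = N²·Var(ȳ) = N²·(1 − n/N)·s²/n.
f = 1979/20120 = 0.09835984; Var(ȳ) = 0.90164016·18.3/1979 = 0.0083375517.
Var(Ŷ) = 20120² · 0.0083375517 = 3.375161 × 10^6.

3.3752 × 10^6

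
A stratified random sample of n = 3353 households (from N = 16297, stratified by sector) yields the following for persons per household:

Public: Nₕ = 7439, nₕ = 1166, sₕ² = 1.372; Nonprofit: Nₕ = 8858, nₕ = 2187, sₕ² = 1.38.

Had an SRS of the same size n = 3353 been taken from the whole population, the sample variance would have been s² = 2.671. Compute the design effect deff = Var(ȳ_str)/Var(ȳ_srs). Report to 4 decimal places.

Var(ȳ_str) = Σ Wₕ²(1−fₕ)sₕ²/nₕ with Wₕ = Nₕ/16297:
  Public: (7439/16297)²·(1−1166/7439)·1.372/1166 = 2.0674265 × 10^-4
  Nonprofit: (8858/16297)²·(1−2187/8858)·1.38/2187 = 1.4039175 × 10^-4
  → Var(ȳ_str) = 3.471344 × 10^-4.
Var(ȳ_srs) = (1 − 3353/16297)·2.671/3353 = 6.3270486 × 10^-4.
deff = (3.471344 × 10^-4) / (6.3270486 × 10^-4) = 0.5487.

0.5487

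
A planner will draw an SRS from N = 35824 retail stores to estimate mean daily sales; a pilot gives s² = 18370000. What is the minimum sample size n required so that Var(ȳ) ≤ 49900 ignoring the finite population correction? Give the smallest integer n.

Without fpc, n₀ = s²/D = 18370000/49900 = 368.1363.
Rounding up, n = 369.

369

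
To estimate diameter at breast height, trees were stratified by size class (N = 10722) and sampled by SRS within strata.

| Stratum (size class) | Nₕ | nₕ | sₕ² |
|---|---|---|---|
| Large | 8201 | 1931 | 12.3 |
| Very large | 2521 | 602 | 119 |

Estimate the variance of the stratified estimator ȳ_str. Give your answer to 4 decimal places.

0.0112

Var(ȳ_str) = Σₕ Wₕ²(1 − fₕ)sₕ²/nₕ with Wₕ = Nₕ/N, N = 10722.
Large: Wₕ = 0.76487596; term = 0.76487596²·(1 − 0.23545909)·12.3/1931 = 0.0028490862.
Very large: Wₕ = 0.23512404; term = 0.23512404²·(1 − 0.23879413)·119/602 = 0.0083185319.
Sum = 0.011167618.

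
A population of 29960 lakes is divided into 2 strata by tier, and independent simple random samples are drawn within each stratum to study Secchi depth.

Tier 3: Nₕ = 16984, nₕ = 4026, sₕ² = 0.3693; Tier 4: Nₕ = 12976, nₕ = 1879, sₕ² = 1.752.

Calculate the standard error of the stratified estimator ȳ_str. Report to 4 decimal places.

Var(ȳ_str) = Σₕ Wₕ²(1 − fₕ)sₕ²/nₕ with Wₕ = Nₕ/N, N = 29960.
Tier 3: Wₕ = 0.56688919; term = 0.56688919²·(1 − 0.23704663)·0.3693/4026 = 2.249054 × 10^-5.
Tier 4: Wₕ = 0.43311081; term = 0.43311081²·(1 − 0.14480580)·1.752/1879 = 1.4957883 × 10^-4.
Sum = 1.7206937 × 10^-4.
SE = √(1.7206937 × 10^-4) = 0.0131.

0.0131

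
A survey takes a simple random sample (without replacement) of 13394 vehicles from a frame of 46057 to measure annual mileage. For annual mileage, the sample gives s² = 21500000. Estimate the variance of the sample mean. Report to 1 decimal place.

1138.4

Under SRS without replacement, Var(ȳ) = (1 − f)·s²/n with f = n/N = 13394/46057 = 0.29081356.
Var(ȳ) = (1 − 0.29081356)·21500000/13394 = 0.70918644·1605.1964 = 1138.3835.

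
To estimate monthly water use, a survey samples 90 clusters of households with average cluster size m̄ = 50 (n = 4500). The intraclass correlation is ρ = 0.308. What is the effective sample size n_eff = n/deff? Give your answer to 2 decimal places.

279.64

deff = 1 + (50 − 1)·0.308 = 1 + 15.092 = 16.092.
n_eff = 4500 / 16.092 = 279.64.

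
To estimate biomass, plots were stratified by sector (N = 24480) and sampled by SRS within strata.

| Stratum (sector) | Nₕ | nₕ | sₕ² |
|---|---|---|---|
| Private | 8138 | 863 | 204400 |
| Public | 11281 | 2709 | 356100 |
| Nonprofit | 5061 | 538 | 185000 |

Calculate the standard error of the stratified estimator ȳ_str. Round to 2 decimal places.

7.60

Var(ȳ_str) = Σₕ Wₕ²(1 − fₕ)sₕ²/nₕ with Wₕ = Nₕ/N, N = 24480.
Private: Wₕ = 0.33243464; term = 0.33243464²·(1 − 0.10604571)·204400/863 = 23.399035.
Public: Wₕ = 0.46082516; term = 0.46082516²·(1 − 0.24013829)·356100/2709 = 21.211428.
Nonprofit: Wₕ = 0.20674020; term = 0.20674020²·(1 − 0.10630310)·185000/538 = 13.134984.
Sum = 57.745447.
SE = √(57.745447) = 7.60.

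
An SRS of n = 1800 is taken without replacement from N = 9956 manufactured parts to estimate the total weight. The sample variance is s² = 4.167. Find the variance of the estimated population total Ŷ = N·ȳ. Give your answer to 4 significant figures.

Var(Ŷ) = N²·Var(ȳ) = N²·(1 − n/N)·s²/n.
f = 1800/9956 = 0.18079550; Var(ȳ) = 0.81920450·4.167/1800 = 0.0018964584.
Var(Ŷ) = 9956² · 0.0018964584 = 187980.63.

188000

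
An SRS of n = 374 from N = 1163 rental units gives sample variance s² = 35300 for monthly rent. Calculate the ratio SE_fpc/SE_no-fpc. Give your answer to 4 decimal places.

0.8237

f = n/N = 374/1163 = 0.32158212.
SE_no-fpc = √(s²/n) = 9.7151957; SE_fpc = √((1−f)s²/n) = 8.0020304.
Ratio = √(1−f) = 0.82366127.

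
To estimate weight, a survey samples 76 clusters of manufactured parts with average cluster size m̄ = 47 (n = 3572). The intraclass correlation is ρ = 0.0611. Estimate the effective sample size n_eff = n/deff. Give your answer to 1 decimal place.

937.4

deff = 1 + (47 − 1)·0.0611 = 1 + 2.8106 = 3.8106.
n_eff = 3572 / 3.8106 = 937.4.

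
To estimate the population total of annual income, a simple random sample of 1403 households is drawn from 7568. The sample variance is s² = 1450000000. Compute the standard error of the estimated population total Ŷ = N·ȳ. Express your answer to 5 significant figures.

6.9440 × 10^6

Var(Ŷ) = N²·Var(ȳ) = N²·(1 − n/N)·s²/n.
f = 1403/7568 = 0.18538584; Var(ȳ) = 0.81461416·1450000000/1403 = 841903.45.
Var(Ŷ) = 7568² · 841903.45 = 4.8219704 × 10^13.
SE(Ŷ) = √(4.8219704 × 10^13) = 6.9440 × 10^6.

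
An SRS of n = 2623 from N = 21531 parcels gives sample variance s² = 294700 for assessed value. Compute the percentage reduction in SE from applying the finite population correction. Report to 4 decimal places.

6.2890

f = n/N = 2623/21531 = 0.12182435.
SE_no-fpc = √(s²/n) = 10.599635; SE_fpc = √((1−f)s²/n) = 9.9330271.
Ratio = √(1−f) = 0.93711027. Reduction = 100·(1 − 0.93711027) = 6.2890%.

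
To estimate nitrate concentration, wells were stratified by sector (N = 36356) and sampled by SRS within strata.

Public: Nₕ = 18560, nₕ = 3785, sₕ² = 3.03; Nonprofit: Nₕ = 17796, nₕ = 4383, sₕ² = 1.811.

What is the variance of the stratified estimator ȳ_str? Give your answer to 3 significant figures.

Var(ȳ_str) = Σₕ Wₕ²(1 − fₕ)sₕ²/nₕ with Wₕ = Nₕ/N, N = 36356.
Public: Wₕ = 0.51050721; term = 0.51050721²·(1 − 0.20393319)·3.03/3785 = 1.6608485 × 10^-4.
Nonprofit: Wₕ = 0.48949279; term = 0.48949279²·(1 − 0.24629130)·1.811/4383 = 7.4617915 × 10^-5.
Sum = 2.4070277 × 10^-4.

2.41 × 10^-4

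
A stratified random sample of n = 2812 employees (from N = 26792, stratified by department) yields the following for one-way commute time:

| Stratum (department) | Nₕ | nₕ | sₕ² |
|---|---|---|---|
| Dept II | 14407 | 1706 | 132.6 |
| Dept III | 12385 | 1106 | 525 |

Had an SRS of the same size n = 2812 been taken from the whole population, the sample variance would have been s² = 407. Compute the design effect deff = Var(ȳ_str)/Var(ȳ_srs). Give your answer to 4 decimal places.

Var(ȳ_str) = Σ Wₕ²(1−fₕ)sₕ²/nₕ with Wₕ = Nₕ/26792:
  Dept II: (14407/26792)²·(1−1706/14407)·132.6/1706 = 0.019813705
  Dept III: (12385/26792)²·(1−1106/12385)·525/1106 = 0.09237629
  → Var(ȳ_str) = 0.11219.
Var(ȳ_srs) = (1 − 2812/26792)·407/2812 = 0.12954574.
deff = 0.11219 / 0.12954574 = 0.8660.

0.8660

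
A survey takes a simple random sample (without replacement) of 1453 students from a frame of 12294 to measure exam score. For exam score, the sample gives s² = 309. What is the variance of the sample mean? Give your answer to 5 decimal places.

0.18753

Under SRS without replacement, Var(ȳ) = (1 − f)·s²/n with f = n/N = 1453/12294 = 0.11818773.
Var(ȳ) = (1 − 0.11818773)·309/1453 = 0.88181227·0.21266345 = 0.18752924.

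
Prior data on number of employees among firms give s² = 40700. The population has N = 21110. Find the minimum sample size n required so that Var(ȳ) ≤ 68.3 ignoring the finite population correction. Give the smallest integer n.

Without fpc, n₀ = s²/D = 40700/68.3 = 595.9004.
Rounding up, n = 596.

596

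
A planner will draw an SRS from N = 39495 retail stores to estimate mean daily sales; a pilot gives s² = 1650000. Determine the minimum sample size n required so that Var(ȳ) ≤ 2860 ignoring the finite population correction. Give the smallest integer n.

577

Without fpc, n₀ = s²/D = 1650000/2860 = 576.9231.
Rounding up, n = 577.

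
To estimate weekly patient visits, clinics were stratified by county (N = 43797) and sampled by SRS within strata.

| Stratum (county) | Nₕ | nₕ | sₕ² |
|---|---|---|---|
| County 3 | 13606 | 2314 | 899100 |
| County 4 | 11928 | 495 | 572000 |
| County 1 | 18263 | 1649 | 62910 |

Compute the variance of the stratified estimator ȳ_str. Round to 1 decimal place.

119.3

Var(ȳ_str) = Σₕ Wₕ²(1 − fₕ)sₕ²/nₕ with Wₕ = Nₕ/N, N = 43797.
County 3: Wₕ = 0.31066055; term = 0.31066055²·(1 − 0.17007203)·899100/2314 = 31.121266.
County 4: Wₕ = 0.27234742; term = 0.27234742²·(1 − 0.04149899)·572000/495 = 82.154231.
County 1: Wₕ = 0.41699203; term = 0.41699203²·(1 − 0.09029185)·62910/1649 = 6.0347131.
Sum = 119.31021.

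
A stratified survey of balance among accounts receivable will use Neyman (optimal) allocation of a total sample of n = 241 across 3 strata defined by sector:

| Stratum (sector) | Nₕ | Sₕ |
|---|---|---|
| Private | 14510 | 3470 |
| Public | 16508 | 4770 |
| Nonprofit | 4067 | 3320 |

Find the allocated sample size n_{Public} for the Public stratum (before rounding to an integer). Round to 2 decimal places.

Neyman allocation: nₕ = n·NₕSₕ / Σⱼ NⱼSⱼ.
Σ NⱼSⱼ = 14510·3470 + 16508·4770 + 4067·3320 = 1.425953 × 10^8.
n_{Public} = 241·16508·4770 / (1.425953 × 10^8) = 133.08.

133.08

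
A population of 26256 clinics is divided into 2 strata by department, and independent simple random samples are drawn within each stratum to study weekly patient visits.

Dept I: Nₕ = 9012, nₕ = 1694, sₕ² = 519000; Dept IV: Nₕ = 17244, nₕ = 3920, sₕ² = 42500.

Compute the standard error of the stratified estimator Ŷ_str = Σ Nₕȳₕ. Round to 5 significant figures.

Var(Ŷ_str) = Σₕ Nₕ²(1 − fₕ)sₕ²/nₕ.
Dept I: 9012²·(1 − 1694/9012)·519000/1694 = 2.0205404 × 10^10.
Dept IV: 17244²·(1 − 3920/17244)·42500/3920 = 2.4910102 × 10^9.
Sum = 2.2696414 × 10^10.
SE = √(2.2696414 × 10^10) = 150650.

150650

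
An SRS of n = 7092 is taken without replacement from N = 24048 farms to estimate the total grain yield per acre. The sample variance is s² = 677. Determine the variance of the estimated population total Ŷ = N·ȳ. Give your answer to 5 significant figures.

Var(Ŷ) = N²·Var(ȳ) = N²·(1 − n/N)·s²/n.
f = 7092/24048 = 0.29491018; Var(ȳ) = 0.70508982·677/7092 = 0.067307644.
Var(Ŷ) = 24048² · 0.067307644 = 3.8924435 × 10^7.

3.8924 × 10^7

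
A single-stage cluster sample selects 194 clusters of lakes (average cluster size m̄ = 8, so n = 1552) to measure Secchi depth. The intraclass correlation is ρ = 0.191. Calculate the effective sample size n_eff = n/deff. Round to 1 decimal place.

deff = 1 + (8 − 1)·0.191 = 1 + 1.337 = 2.337.
n_eff = 1552 / 2.337 = 664.1.

664.1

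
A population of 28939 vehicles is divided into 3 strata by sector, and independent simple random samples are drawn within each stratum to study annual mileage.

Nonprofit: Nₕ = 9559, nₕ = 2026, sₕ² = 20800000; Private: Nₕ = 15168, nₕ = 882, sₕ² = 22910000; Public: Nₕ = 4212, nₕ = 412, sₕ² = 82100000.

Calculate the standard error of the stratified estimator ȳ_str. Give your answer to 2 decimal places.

Var(ȳ_str) = Σₕ Wₕ²(1 − fₕ)sₕ²/nₕ with Wₕ = Nₕ/N, N = 28939.
Nonprofit: Wₕ = 0.33031549; term = 0.33031549²·(1 − 0.21194686)·20800000/2026 = 882.7491.
Private: Wₕ = 0.52413698; term = 0.52413698²·(1 − 0.05814873)·22910000/882 = 6720.9154.
Public: Wₕ = 0.14554753; term = 0.14554753²·(1 − 0.09781576)·82100000/412 = 3808.4728.
Sum = 11412.137.
SE = √(11412.137) = 106.83.

106.83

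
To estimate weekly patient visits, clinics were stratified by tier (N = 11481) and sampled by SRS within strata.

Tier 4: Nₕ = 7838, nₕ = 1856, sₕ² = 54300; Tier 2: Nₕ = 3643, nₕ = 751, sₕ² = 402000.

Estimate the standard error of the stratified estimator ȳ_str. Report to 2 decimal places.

Var(ȳ_str) = Σₕ Wₕ²(1 − fₕ)sₕ²/nₕ with Wₕ = Nₕ/N, N = 11481.
Tier 4: Wₕ = 0.68269315; term = 0.68269315²·(1 − 0.23679510)·54300/1856 = 10.406725.
Tier 2: Wₕ = 0.31730685; term = 0.31730685²·(1 − 0.20614878)·402000/751 = 42.784272.
Sum = 53.190997.
SE = √(53.190997) = 7.29.

7.29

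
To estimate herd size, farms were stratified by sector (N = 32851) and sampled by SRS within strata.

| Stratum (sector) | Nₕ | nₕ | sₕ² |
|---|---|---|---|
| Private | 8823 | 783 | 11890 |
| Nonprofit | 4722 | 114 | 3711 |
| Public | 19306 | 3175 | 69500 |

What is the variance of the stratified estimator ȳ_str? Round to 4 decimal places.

Var(ȳ_str) = Σₕ Wₕ²(1 − fₕ)sₕ²/nₕ with Wₕ = Nₕ/N, N = 32851.
Private: Wₕ = 0.26857630; term = 0.26857630²·(1 − 0.08874532)·11890/783 = 0.99814867.
Nonprofit: Wₕ = 0.14373992; term = 0.14373992²·(1 − 0.02414231)·3711/114 = 0.65633773.
Public: Wₕ = 0.58768378; term = 0.58768378²·(1 − 0.16445665)·69500/3175 = 6.3168051.
Sum = 7.9712915.

7.9713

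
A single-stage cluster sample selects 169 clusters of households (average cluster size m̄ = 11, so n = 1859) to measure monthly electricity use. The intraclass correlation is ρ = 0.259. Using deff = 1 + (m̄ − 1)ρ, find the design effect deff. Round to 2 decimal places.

3.59

deff = 1 + (11 − 1)·0.259 = 1 + 2.59 = 3.59.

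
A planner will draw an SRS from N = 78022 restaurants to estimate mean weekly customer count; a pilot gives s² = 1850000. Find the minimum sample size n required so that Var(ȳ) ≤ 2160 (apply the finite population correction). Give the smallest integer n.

Without fpc, n₀ = s²/D = 1850000/2160 = 856.4815.
With fpc, (1 − n/N)·s²/n ≤ D requires n ≥ n₀/(1 + n₀/N) = 856.4815/(1 + 856.4815/78022) = 847.1816.
Rounding up, n = 848.

848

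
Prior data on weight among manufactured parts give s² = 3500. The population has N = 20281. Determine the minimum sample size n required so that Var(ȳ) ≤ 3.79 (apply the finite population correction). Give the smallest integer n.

884

Without fpc, n₀ = s²/D = 3500/3.79 = 923.4828.
With fpc, (1 − n/N)·s²/n ≤ D requires n ≥ n₀/(1 + n₀/N) = 923.4828/(1 + 923.4828/20281) = 883.2639.
Rounding up, n = 884.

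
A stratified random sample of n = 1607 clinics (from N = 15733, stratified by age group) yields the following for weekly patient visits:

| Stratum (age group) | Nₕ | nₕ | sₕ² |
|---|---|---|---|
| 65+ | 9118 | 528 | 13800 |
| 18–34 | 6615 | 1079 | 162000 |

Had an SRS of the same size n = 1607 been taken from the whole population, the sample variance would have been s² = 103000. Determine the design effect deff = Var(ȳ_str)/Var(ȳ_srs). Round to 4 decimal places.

Var(ȳ_str) = Σ Wₕ²(1−fₕ)sₕ²/nₕ with Wₕ = Nₕ/15733:
  65+: (9118/15733)²·(1−528/9118)·13800/528 = 8.2701775
  18–34: (6615/15733)²·(1−1079/6615)·162000/1079 = 22.212448
  → Var(ȳ_str) = 30.482626.
Var(ȳ_srs) = (1 − 1607/15733)·103000/1607 = 57.547837.
deff = 30.482626 / 57.547837 = 0.5297.

0.5297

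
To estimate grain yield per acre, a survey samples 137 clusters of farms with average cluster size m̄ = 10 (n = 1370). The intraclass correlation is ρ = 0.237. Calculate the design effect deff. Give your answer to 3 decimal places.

deff = 1 + (10 − 1)·0.237 = 1 + 2.133 = 3.133.

3.133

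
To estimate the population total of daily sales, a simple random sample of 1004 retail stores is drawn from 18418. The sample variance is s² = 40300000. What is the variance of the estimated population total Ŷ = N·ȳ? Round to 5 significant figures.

1.2874 × 10^13

Var(Ŷ) = N²·Var(ȳ) = N²·(1 − n/N)·s²/n.
f = 1004/18418 = 0.05451189; Var(ȳ) = 0.94548811·40300000/1004 = 37951.365.
Var(Ŷ) = 18418² · 37951.365 = 1.2873965 × 10^13.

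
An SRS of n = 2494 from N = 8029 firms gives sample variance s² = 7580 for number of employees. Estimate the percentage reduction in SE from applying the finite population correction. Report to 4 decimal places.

16.9713

f = n/N = 2494/8029 = 0.31062399.
SE_no-fpc = √(s²/n) = 1.7433572; SE_fpc = √((1−f)s²/n) = 1.4474863.
Ratio = √(1−f) = 0.83028670. Reduction = 100·(1 − 0.83028670) = 16.9713%.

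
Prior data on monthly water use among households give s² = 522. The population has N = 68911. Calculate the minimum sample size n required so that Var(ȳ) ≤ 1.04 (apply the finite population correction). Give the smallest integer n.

499

Without fpc, n₀ = s²/D = 522/1.04 = 501.9231.
With fpc, (1 − n/N)·s²/n ≤ D requires n ≥ n₀/(1 + n₀/N) = 501.9231/(1 + 501.9231/68911) = 498.2937.
Rounding up, n = 499.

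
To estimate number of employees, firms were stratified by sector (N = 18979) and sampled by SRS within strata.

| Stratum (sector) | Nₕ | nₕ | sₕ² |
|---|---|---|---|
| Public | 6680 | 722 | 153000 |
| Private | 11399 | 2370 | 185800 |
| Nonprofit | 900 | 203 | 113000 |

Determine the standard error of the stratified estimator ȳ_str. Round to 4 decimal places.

Var(ȳ_str) = Σₕ Wₕ²(1 − fₕ)sₕ²/nₕ with Wₕ = Nₕ/N, N = 18979.
Public: Wₕ = 0.35196796; term = 0.35196796²·(1 − 0.10808383)·153000/722 = 23.414481.
Private: Wₕ = 0.60061120; term = 0.60061120²·(1 − 0.20791297)·185800/2370 = 22.400469.
Nonprofit: Wₕ = 0.04742083; term = 0.04742083²·(1 − 0.22555556)·113000/203 = 0.96941792.
Sum = 46.784368.
SE = √(46.784368) = 6.8399.

6.8399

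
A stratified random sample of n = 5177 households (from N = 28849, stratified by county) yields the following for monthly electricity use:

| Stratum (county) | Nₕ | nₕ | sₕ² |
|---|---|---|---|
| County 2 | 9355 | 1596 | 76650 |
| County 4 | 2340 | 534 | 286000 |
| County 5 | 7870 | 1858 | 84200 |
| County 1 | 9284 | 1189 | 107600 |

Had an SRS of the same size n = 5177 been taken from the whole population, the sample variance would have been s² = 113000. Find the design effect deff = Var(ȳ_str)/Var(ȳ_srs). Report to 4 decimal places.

0.9858

Var(ȳ_str) = Σ Wₕ²(1−fₕ)sₕ²/nₕ with Wₕ = Nₕ/28849:
  County 2: (9355/28849)²·(1−1596/9355)·76650/1596 = 4.1885846
  County 4: (2340/28849)²·(1−534/2340)·286000/534 = 2.7195488
  County 5: (7870/28849)²·(1−1858/7870)·84200/1858 = 2.5763126
  County 1: (9284/28849)²·(1−1189/9284)·107600/1189 = 8.1718592
  → Var(ȳ_str) = 17.656305.
Var(ȳ_srs) = (1 − 5177/28849)·113000/5177 = 17.910366.
deff = 17.656305 / 17.910366 = 0.9858.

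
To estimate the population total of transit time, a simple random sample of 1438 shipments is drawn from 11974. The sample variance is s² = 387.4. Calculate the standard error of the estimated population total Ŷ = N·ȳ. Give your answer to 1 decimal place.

Var(Ŷ) = N²·Var(ȳ) = N²·(1 − n/N)·s²/n.
f = 1438/11974 = 0.12009354; Var(ȳ) = 0.87990646·387.4/1438 = 0.23704851.
Var(Ŷ) = 11974² · 0.23704851 = 3.3987227 × 10^7.
SE(Ŷ) = √(3.3987227 × 10^7) = 5829.9.

5829.9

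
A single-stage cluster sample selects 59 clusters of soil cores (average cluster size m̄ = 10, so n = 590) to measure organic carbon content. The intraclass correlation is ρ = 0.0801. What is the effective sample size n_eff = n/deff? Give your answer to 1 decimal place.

deff = 1 + (10 − 1)·0.0801 = 1 + 0.7209 = 1.7209.
n_eff = 590 / 1.7209 = 342.8.

342.8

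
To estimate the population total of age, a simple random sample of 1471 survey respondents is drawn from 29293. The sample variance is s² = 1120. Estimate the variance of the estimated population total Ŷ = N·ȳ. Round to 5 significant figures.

6.2052 × 10^8

Var(Ŷ) = N²·Var(ȳ) = N²·(1 − n/N)·s²/n.
f = 1471/29293 = 0.05021678; Var(ȳ) = 0.94978322·1120/1471 = 0.72315242.
Var(Ŷ) = 29293² · 0.72315242 = 6.2052252 × 10^8.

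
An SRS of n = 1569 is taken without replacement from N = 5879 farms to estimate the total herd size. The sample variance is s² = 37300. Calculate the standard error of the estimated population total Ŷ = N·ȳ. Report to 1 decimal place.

Var(Ŷ) = N²·Var(ȳ) = N²·(1 − n/N)·s²/n.
f = 1569/5879 = 0.26688212; Var(ȳ) = 0.73311788·37300/1569 = 17.428487.
Var(Ŷ) = 5879² · 17.428487 = 6.0237454 × 10^8.
SE(Ŷ) = √(6.0237454 × 10^8) = 24543.3.

24543.3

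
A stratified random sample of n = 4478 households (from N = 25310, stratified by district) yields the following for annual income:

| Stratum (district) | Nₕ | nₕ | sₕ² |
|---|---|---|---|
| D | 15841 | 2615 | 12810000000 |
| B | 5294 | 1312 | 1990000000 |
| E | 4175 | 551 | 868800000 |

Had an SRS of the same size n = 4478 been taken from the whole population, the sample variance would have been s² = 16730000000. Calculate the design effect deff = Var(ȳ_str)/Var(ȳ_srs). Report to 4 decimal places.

0.5494

Var(ȳ_str) = Σ Wₕ²(1−fₕ)sₕ²/nₕ with Wₕ = Nₕ/25310:
  D: (15841/25310)²·(1−2615/15841)·12810000000/2615 = 1.602154 × 10^6
  B: (5294/25310)²·(1−1312/5294)·1990000000/1312 = 49913.744
  E: (4175/25310)²·(1−551/4175)·868800000/551 = 37241.622
  → Var(ȳ_str) = 1.6893094 × 10^6.
Var(ȳ_srs) = (1 − 4478/25310)·16730000000/4478 = 3.0750393 × 10^6.
deff = (1.6893094 × 10^6) / (3.0750393 × 10^6) = 0.5494.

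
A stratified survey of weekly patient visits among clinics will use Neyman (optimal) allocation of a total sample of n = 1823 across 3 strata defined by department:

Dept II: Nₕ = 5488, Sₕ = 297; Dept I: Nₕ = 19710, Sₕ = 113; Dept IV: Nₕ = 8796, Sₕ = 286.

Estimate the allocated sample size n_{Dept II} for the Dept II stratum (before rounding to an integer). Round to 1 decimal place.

Neyman allocation: nₕ = n·NₕSₕ / Σⱼ NⱼSⱼ.
Σ NⱼSⱼ = 5488·297 + 19710·113 + 8796·286 = 6.372822 × 10^6.
n_{Dept II} = 1823·5488·297 / (6.372822 × 10^6) = 466.3.

466.3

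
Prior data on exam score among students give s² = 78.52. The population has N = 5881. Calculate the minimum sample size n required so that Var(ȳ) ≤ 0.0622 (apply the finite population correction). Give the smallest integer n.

1040

Without fpc, n₀ = s²/D = 78.52/0.0622 = 1262.3794.
With fpc, (1 − n/N)·s²/n ≤ D requires n ≥ n₀/(1 + n₀/N) = 1262.3794/(1 + 1262.3794/5881) = 1039.2915.
Rounding up, n = 1040.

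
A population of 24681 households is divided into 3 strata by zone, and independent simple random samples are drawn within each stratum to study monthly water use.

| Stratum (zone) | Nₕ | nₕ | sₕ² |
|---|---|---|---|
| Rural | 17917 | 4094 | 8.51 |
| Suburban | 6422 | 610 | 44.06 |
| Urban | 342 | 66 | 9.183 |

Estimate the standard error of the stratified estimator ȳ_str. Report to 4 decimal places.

Var(ȳ_str) = Σₕ Wₕ²(1 − fₕ)sₕ²/nₕ with Wₕ = Nₕ/N, N = 24681.
Rural: Wₕ = 0.72594303; term = 0.72594303²·(1 − 0.22849807)·8.51/4094 = 8.4513059 × 10^-4.
Suburban: Wₕ = 0.26020015; term = 0.26020015²·(1 − 0.09498599)·44.06/610 = 0.0044257315.
Urban: Wₕ = 0.01385681; term = 0.01385681²·(1 − 0.19298246)·9.183/66 = 2.1560078 × 10^-5.
Sum = 0.0052924222.
SE = √(0.0052924222) = 0.0727.

0.0727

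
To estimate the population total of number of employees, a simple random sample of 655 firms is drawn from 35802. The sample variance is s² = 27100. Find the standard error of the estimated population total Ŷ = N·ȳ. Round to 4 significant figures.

228200

Var(Ŷ) = N²·Var(ȳ) = N²·(1 − n/N)·s²/n.
f = 655/35802 = 0.01829507; Var(ȳ) = 0.98170493·27100/655 = 40.617105.
Var(Ŷ) = 35802² · 40.617105 = 5.2062323 × 10^10.
SE(Ŷ) = √(5.2062323 × 10^10) = 228200.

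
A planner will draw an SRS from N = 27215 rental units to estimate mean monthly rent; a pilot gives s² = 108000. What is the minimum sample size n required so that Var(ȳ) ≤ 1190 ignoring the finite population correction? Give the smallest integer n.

Without fpc, n₀ = s²/D = 108000/1190 = 90.7563.
Rounding up, n = 91.

91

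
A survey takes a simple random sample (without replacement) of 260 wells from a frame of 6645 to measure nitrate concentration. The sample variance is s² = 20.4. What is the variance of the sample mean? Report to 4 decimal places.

Under SRS without replacement, Var(ȳ) = (1 − f)·s²/n with f = n/N = 260/6645 = 0.03912716.
Var(ȳ) = (1 − 0.03912716)·20.4/260 = 0.96087284·0.078461538 = 0.075391561.

0.0754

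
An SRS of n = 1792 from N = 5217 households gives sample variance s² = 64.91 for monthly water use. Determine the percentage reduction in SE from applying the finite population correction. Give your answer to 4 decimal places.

18.9748

f = n/N = 1792/5217 = 0.34349243.
SE_no-fpc = √(s²/n) = 0.19032104; SE_fpc = √((1−f)s²/n) = 0.15420792.
Ratio = √(1−f) = 0.81025155. Reduction = 100·(1 − 0.81025155) = 18.9748%.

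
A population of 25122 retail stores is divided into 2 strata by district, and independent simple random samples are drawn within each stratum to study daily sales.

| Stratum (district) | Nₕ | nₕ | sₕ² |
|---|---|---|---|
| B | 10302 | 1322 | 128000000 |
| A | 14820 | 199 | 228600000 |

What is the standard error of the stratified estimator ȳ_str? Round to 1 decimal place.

639.2

Var(ȳ_str) = Σₕ Wₕ²(1 − fₕ)sₕ²/nₕ with Wₕ = Nₕ/N, N = 25122.
B: Wₕ = 0.41007882; term = 0.41007882²·(1 − 0.12832460)·128000000/1322 = 14192.796.
A: Wₕ = 0.58992118; term = 0.58992118²·(1 − 0.01342780)·228600000/199 = 394402.82.
Sum = 408595.62.
SE = √(408595.62) = 639.2.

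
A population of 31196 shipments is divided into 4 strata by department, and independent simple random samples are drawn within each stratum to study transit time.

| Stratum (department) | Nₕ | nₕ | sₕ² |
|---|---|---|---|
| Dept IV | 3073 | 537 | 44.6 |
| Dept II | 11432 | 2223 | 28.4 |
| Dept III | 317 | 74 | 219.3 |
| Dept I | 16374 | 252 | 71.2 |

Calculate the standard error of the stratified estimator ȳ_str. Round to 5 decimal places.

Var(ȳ_str) = Σₕ Wₕ²(1 − fₕ)sₕ²/nₕ with Wₕ = Nₕ/N, N = 31196.
Dept IV: Wₕ = 0.09850622; term = 0.09850622²·(1 − 0.17474780)·44.6/537 = 6.6508103 × 10^-4.
Dept II: Wₕ = 0.36645724; term = 0.36645724²·(1 − 0.19445416)·28.4/2223 = 0.0013820245.
Dept III: Wₕ = 0.01016156; term = 0.01016156²·(1 − 0.23343849)·219.3/74 = 2.3457116 × 10^-4.
Dept I: Wₕ = 0.52487498; term = 0.52487498²·(1 − 0.01539025)·71.2/252 = 0.076639971.
Sum = 0.078921648.
SE = √(0.078921648) = 0.28093.

0.28093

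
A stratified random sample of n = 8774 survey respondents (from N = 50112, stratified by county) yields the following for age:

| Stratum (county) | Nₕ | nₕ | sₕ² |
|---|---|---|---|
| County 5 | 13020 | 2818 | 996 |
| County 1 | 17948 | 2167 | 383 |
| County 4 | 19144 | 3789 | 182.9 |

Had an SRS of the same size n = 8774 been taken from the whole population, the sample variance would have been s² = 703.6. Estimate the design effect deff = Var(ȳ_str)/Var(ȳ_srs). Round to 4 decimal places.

Var(ȳ_str) = Σ Wₕ²(1−fₕ)sₕ²/nₕ with Wₕ = Nₕ/50112:
  County 5: (13020/50112)²·(1−2818/13020)·996/2818 = 0.018695246
  County 1: (17948/50112)²·(1−2167/17948)·383/2167 = 0.019934575
  County 4: (19144/50112)²·(1−3789/19144)·182.9/3789 = 0.0056505163
  → Var(ȳ_str) = 0.044280337.
Var(ȳ_srs) = (1 − 8774/50112)·703.6/8774 = 0.066150926.
deff = 0.044280337 / 0.066150926 = 0.6694.

0.6694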